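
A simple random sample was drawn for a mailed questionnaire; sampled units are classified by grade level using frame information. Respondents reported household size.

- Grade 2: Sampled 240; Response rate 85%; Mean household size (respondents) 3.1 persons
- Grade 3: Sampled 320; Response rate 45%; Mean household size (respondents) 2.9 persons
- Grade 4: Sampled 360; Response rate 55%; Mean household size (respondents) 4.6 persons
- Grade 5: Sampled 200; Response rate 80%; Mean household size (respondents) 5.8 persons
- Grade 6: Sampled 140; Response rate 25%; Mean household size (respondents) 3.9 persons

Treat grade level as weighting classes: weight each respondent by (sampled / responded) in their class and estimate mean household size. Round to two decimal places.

Weighting each respondent by the inverse class response rate inflates each class back to its sampled size, so the class weight is n_sampled:
  Grade 2: 240 × 3.1 = 744
  Grade 3: 320 × 2.9 = 928
  Grade 4: 360 × 4.6 = 1656
  Grade 5: 200 × 5.8 = 1160
  Grade 6: 140 × 3.9 = 546
Adjusted estimate = 5034 / 1,260 = 3.99524 → 4.00.

4.00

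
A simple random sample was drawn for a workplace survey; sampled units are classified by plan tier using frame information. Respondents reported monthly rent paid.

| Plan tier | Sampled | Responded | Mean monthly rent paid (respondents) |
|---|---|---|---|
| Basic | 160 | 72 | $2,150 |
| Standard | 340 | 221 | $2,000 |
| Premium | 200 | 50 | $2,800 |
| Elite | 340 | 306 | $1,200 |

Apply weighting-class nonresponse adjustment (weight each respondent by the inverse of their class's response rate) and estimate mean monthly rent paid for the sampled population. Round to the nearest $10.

Class response rates: Basic 72/160 = 45%, Standard 221/340 = 65%, Premium 50/200 = 25%, Elite 306/340 = 90%.
With weight = n_sampled/n_responded per class, the weighted class total is n_sampled:
  Basic: 160 × 2150 = 344,000
  Standard: 340 × 2000 = 680,000
  Premium: 200 × 2800 = 560,000
  Elite: 340 × 1200 = 408,000
Adjusted estimate = 1,992,000 / 1,040 = 1915.38 → $1,920.

$1,920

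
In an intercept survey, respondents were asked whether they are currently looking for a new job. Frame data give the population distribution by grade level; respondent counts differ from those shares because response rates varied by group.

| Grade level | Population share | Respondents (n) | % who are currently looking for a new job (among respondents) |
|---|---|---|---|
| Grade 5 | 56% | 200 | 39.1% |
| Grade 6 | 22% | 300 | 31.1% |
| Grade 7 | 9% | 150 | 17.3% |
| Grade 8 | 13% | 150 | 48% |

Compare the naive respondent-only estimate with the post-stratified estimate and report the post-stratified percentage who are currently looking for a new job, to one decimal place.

Naive respondent-only estimate (weights = respondent counts):
  (200/800)×39.1 + (300/800)×31.1 + (150/800)×17.3 + (150/800)×48 = 33.6812%
Post-stratified estimate weights by population shares:
  0.56×39.1 + 0.22×31.1 + 0.09×17.3 + 0.13×48 = 36.535%

36.5%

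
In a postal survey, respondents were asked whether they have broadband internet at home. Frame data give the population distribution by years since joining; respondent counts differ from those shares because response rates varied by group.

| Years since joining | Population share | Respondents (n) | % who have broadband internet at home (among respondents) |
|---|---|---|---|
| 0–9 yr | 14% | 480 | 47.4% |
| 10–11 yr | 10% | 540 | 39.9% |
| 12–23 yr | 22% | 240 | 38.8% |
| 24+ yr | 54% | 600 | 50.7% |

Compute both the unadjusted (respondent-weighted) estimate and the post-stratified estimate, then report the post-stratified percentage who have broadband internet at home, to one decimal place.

46.5%

Naive respondent-only estimate (weights = respondent counts):
  (480/1860)×47.4 + (540/1860)×39.9 + (240/1860)×38.8 + (600/1860)×50.7 = 45.1774%
Post-stratified estimate weights by population shares:
  0.14×47.4 + 0.1×39.9 + 0.22×38.8 + 0.54×50.7 = 46.54%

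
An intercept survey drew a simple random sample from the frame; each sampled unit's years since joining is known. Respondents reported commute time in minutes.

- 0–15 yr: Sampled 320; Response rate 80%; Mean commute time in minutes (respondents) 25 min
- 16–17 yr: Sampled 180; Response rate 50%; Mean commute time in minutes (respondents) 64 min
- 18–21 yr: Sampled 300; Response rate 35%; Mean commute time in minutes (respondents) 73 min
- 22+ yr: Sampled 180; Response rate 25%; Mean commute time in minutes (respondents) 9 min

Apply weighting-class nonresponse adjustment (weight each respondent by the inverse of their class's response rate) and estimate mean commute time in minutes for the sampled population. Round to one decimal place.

43.9

With weight = n_sampled/n_responded per class, the weighted class total is n_sampled:
  0–15 yr: 320 × 25 = 8000
  16–17 yr: 180 × 64 = 11,520
  18–21 yr: 300 × 73 = 21,900
  22+ yr: 180 × 9 = 1620
Adjusted estimate = 43,040 / 980 = 43.9184 → 43.9.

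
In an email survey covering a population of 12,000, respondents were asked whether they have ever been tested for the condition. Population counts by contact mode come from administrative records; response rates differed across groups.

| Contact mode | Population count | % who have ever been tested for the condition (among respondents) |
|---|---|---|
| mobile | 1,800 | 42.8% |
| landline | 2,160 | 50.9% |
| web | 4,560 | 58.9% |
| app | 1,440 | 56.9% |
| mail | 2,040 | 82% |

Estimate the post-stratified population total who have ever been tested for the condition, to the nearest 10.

7,050

Each cell contributes its population count × the respondent rate:
  mobile: 1,800 × 42.8% = 770.4
  landline: 2,160 × 50.9% = 1099.44
  web: 4,560 × 58.9% = 2685.84
  app: 1,440 × 56.9% = 819.36
  mail: 2,040 × 82% = 1672.8
Estimated total = 7047.84 → 7,050.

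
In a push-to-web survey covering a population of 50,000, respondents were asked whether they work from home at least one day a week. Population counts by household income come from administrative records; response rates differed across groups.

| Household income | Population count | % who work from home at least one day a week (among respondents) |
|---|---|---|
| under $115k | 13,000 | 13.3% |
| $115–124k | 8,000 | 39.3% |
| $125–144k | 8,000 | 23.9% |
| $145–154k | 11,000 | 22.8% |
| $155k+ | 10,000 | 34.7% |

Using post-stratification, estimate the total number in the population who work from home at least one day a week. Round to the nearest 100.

12,800

Apply each group's respondent rate to its population count:
  under $115k: 13,000 × 13.3% = 1729
  $115–124k: 8,000 × 39.3% = 3144
  $125–144k: 8,000 × 23.9% = 1912
  $145–154k: 11,000 × 22.8% = 2508
  $155k+: 10,000 × 34.7% = 3470
Estimated total = 12,763 → 12,800.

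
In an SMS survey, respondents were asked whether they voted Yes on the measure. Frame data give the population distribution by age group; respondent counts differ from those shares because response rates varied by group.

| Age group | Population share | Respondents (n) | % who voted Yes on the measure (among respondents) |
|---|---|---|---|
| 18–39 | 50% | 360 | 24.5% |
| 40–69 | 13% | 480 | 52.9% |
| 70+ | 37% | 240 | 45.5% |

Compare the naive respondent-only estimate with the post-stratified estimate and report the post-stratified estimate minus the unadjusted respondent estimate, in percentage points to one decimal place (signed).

-5.8 percentage points

Naive respondent-only estimate (weights = respondent counts):
  (360/1080)×24.5 + (480/1080)×52.9 + (240/1080)×45.5 = 41.7889%
Post-stratified estimate weights by population shares:
  0.5×24.5 + 0.13×52.9 + 0.37×45.5 = 35.962%
Difference = 35.962 − 41.7889 = -5.8269 pp.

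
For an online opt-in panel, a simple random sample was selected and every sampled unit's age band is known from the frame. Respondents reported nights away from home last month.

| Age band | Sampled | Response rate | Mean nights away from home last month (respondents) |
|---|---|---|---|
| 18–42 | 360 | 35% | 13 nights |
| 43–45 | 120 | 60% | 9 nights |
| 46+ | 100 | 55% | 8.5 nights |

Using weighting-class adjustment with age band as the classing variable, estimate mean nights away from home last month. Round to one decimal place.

Inverse-response-rate weighting restores each class to its sampled count, so class totals weight by n_sampled:
  18–42: 360 × 13 = 4680
  43–45: 120 × 9 = 1080
  46+: 100 × 8.5 = 850
Adjusted estimate = 6610 / 580 = 11.3966 → 11.4.

11.4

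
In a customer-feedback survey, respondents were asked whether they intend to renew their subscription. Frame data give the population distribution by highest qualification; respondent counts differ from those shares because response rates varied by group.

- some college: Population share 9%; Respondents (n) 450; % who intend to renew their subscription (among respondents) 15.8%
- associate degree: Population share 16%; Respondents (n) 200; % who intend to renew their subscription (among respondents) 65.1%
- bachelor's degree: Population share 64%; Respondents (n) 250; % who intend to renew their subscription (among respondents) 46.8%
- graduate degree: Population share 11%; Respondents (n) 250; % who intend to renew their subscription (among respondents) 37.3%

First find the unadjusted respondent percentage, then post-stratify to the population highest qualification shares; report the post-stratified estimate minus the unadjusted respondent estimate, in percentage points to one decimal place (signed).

Unadjusted (pooled respondent) estimate weights by respondent counts:
  (450/1150)×15.8 + (200/1150)×65.1 + (250/1150)×46.8 + (250/1150)×37.3 = 35.787%
Post-stratified estimate weights by population shares:
  0.09×15.8 + 0.16×65.1 + 0.64×46.8 + 0.11×37.3 = 45.893%
Difference = 45.893 − 35.787 = 10.106 pp.

+10.1 percentage points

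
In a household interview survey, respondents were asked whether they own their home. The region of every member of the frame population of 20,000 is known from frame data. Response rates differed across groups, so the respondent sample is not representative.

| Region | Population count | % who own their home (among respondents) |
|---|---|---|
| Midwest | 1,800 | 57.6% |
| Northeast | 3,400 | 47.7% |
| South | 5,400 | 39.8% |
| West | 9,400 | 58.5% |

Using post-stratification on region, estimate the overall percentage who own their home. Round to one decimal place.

Reweight to the known region distribution:
  Midwest: (1,800/20,000) × 57.6 = 5.184
  Northeast: (3,400/20,000) × 47.7 = 8.109
  South: (5,400/20,000) × 39.8 = 10.746
  West: (9,400/20,000) × 58.5 = 27.495
Post-stratified estimate = 51.534 → 51.5%.

51.5%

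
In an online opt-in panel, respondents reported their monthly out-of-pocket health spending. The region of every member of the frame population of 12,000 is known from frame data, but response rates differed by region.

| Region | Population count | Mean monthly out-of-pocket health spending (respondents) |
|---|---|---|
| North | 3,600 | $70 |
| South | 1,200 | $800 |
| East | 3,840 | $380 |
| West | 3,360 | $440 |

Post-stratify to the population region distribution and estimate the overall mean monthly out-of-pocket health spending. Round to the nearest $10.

Each cell contributes population-share × respondent value:
  North: (3,600/12,000) × 70 = 21
  South: (1,200/12,000) × 800 = 80
  East: (3,840/12,000) × 380 = 121.6
  West: (3,360/12,000) × 440 = 123.2
Post-stratified estimate = 345.8 → $350.

$350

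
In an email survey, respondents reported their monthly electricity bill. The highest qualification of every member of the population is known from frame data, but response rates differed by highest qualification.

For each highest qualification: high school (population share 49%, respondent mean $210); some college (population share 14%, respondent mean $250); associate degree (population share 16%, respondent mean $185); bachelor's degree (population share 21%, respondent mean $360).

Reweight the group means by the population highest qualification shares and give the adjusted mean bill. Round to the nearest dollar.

Each cell contributes population-share × respondent value:
  high school: 0.49 × 210 = 102.9
  some college: 0.14 × 250 = 35
  associate degree: 0.16 × 185 = 29.6
  bachelor's degree: 0.21 × 360 = 75.6
Post-stratified estimate = 243.1 → $243.

$243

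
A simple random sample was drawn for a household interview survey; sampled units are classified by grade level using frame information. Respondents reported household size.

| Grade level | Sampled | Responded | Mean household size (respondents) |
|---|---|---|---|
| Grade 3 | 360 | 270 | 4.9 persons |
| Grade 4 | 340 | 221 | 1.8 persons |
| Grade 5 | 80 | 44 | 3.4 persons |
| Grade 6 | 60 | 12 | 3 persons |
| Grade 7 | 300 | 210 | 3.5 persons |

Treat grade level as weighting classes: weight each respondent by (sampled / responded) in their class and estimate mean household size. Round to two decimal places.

3.40

Response rates by class: Grade 3 270/360 = 75%, Grade 4 221/340 = 65%, Grade 5 44/80 = 55%, Grade 6 12/60 = 20%, Grade 7 210/300 = 70%.
Weighting each respondent by the inverse class response rate inflates each class back to its sampled size, so the class weight is n_sampled:
  Grade 3: 360 × 4.9 = 1764
  Grade 4: 340 × 1.8 = 612
  Grade 5: 80 × 3.4 = 272
  Grade 6: 60 × 3 = 180
  Grade 7: 300 × 3.5 = 1050
Adjusted estimate = 3878 / 1,140 = 3.40175 → 3.40.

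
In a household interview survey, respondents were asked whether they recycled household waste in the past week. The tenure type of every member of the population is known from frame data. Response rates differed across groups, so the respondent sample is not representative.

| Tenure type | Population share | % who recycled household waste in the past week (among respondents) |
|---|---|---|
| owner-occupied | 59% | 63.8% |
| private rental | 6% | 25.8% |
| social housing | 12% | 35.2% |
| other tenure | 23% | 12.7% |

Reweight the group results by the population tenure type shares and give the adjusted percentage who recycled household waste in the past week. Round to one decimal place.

46.3%

Each cell contributes population-share × respondent value:
  owner-occupied: 0.59 × 63.8 = 37.642
  private rental: 0.06 × 25.8 = 1.548
  social housing: 0.12 × 35.2 = 4.224
  other tenure: 0.23 × 12.7 = 2.921
Post-stratified estimate = 46.335 → 46.3%.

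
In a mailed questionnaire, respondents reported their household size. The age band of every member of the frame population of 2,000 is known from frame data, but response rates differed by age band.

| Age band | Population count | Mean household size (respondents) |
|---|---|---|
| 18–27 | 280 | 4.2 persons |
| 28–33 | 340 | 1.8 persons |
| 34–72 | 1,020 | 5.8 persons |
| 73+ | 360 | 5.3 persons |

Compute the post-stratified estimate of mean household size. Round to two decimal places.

Reweight to the known age band distribution:
  18–27: (280/2,000) × 4.2 = 0.588
  28–33: (340/2,000) × 1.8 = 0.306
  34–72: (1,020/2,000) × 5.8 = 2.958
  73+: (360/2,000) × 5.3 = 0.954
Post-stratified estimate = 4.806 → 4.81.

4.81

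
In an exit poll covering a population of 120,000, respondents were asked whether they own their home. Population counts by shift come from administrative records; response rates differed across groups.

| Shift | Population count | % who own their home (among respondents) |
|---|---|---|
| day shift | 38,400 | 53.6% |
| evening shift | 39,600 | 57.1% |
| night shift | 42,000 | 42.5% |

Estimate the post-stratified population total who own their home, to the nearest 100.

Apply each group's respondent rate to its population count:
  day shift: 38,400 × 53.6% = 20582.4
  evening shift: 39,600 × 57.1% = 22611.6
  night shift: 42,000 × 42.5% = 17,850
Estimated total = 61,044 → 61,000.

61,000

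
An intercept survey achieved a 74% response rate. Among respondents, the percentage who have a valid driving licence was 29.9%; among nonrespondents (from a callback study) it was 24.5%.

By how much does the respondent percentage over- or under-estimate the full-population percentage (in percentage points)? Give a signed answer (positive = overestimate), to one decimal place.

Nonresponse fraction = 1 − 0.74 = 0.26.
Bias = (nonresponse fraction) × (respondent percentage − nonrespondent percentage)
     = 0.26 × (29.9 − 24.5) = 0.26 × 5.4 = 1.404.

+1.4 percentage points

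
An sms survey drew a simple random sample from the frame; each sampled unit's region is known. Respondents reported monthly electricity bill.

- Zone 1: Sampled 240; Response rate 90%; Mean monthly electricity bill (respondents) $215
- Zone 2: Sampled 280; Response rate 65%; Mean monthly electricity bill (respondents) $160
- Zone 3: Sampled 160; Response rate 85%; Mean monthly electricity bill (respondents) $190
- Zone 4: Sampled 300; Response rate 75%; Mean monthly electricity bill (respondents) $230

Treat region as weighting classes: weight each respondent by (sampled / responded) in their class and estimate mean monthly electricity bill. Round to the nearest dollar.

Weighting each respondent by the inverse class response rate inflates each class back to its sampled size, so the class weight is n_sampled:
  Zone 1: 240 × 215 = 51,600
  Zone 2: 280 × 160 = 44,800
  Zone 3: 160 × 190 = 30,400
  Zone 4: 300 × 230 = 69,000
Adjusted estimate = 195,800 / 980 = 199.796 → $200.

$200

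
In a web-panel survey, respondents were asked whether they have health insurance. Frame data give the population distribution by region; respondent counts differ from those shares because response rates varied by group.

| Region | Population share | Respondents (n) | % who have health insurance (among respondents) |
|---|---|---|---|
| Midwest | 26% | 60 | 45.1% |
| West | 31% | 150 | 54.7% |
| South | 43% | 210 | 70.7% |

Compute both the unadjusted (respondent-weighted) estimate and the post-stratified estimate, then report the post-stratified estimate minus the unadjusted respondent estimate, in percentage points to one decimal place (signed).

-2.2 percentage points

Naive respondent-only estimate (weights = respondent counts):
  (60/420)×45.1 + (150/420)×54.7 + (210/420)×70.7 = 61.3286%
Post-stratifying to population shares instead:
  0.26×45.1 + 0.31×54.7 + 0.43×70.7 = 59.084%
Difference = 59.084 − 61.3286 = -2.2446 pp.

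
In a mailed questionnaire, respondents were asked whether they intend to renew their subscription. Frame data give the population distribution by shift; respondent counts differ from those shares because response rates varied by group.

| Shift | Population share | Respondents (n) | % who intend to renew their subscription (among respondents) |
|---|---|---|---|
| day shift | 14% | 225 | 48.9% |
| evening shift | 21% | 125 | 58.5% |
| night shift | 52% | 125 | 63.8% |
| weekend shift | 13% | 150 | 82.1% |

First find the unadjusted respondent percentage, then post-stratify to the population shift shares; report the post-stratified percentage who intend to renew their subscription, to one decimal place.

63.0%

Without adjustment, the pooled respondent share is:
  (225/625)×48.9 + (125/625)×58.5 + (125/625)×63.8 + (150/625)×82.1 = 61.768%
Post-stratified estimate weights by population shares:
  0.14×48.9 + 0.21×58.5 + 0.52×63.8 + 0.13×82.1 = 62.98%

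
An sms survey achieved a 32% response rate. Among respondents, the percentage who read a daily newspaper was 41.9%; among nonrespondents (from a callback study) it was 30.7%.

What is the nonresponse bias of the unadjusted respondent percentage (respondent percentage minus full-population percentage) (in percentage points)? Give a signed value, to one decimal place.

Nonresponse fraction = 1 − 0.32 = 0.68.
Bias = (nonresponse fraction) × (respondent percentage − nonrespondent percentage)
     = 0.68 × (41.9 − 30.7) = 0.68 × 11.2 = 7.616.

+7.6 percentage points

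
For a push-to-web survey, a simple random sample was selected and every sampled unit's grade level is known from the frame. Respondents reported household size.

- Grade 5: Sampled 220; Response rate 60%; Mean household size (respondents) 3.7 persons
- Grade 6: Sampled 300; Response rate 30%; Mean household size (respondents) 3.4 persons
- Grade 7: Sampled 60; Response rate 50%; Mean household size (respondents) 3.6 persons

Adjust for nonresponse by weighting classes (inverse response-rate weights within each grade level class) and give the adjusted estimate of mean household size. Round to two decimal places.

3.53

Each respondent's weight = sampled/responded in their class; summing within a class gives n_sampled, so:
  Grade 5: 220 × 3.7 = 814
  Grade 6: 300 × 3.4 = 1020
  Grade 7: 60 × 3.6 = 216
Adjusted estimate = 2050 / 580 = 3.53448 → 3.53.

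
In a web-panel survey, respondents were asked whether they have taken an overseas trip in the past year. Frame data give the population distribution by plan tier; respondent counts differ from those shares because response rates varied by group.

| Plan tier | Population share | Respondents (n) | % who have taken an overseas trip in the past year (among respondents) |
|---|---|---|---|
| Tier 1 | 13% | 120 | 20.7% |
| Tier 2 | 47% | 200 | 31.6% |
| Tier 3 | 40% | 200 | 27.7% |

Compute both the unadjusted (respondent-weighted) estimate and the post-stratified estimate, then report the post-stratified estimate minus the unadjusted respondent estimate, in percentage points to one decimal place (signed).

Without adjustment, the pooled respondent share is:
  (120/520)×20.7 + (200/520)×31.6 + (200/520)×27.7 = 27.5846%
Reweighting by population plan tier shares:
  0.13×20.7 + 0.47×31.6 + 0.4×27.7 = 28.623%
Difference = 28.623 − 27.5846 = 1.0384 pp.

+1.0 percentage points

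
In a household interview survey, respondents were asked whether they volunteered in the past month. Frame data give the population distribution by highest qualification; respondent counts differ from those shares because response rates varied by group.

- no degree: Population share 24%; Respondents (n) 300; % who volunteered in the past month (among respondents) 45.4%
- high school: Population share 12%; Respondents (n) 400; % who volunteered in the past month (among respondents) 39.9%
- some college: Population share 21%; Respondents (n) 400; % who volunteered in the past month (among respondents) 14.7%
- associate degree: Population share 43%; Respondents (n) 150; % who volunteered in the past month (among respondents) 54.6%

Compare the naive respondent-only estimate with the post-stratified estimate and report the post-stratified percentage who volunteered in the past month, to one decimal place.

42.2%

Unadjusted (pooled respondent) estimate weights by respondent counts:
  (300/1250)×45.4 + (400/1250)×39.9 + (400/1250)×14.7 + (150/1250)×54.6 = 34.92%
Post-stratifying to population shares instead:
  0.24×45.4 + 0.12×39.9 + 0.21×14.7 + 0.43×54.6 = 42.249%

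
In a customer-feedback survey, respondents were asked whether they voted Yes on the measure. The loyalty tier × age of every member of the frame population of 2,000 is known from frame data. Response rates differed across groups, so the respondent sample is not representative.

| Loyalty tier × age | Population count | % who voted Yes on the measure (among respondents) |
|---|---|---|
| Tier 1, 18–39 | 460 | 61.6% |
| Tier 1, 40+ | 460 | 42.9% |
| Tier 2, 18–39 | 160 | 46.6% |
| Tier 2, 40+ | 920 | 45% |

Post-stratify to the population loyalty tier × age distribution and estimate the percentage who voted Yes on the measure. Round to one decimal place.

Weight each group's respondent value by its population share:
  Tier 1, 18–39: (460/2,000) × 61.6 = 14.168
  Tier 1, 40+: (460/2,000) × 42.9 = 9.867
  Tier 2, 18–39: (160/2,000) × 46.6 = 3.728
  Tier 2, 40+: (920/2,000) × 45 = 20.7
Post-stratified estimate = 48.463 → 48.5%.

48.5%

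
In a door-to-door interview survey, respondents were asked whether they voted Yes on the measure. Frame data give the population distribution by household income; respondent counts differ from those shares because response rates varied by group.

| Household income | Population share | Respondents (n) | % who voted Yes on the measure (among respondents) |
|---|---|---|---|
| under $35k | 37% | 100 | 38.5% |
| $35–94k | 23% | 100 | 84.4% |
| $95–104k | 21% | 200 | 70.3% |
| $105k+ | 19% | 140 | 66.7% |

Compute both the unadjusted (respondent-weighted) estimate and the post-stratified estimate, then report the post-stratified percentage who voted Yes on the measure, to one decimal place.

Unadjusted (pooled respondent) estimate weights by respondent counts:
  (100/540)×38.5 + (100/540)×84.4 + (200/540)×70.3 + (140/540)×66.7 = 66.0889%
Post-stratified estimate weights by population shares:
  0.37×38.5 + 0.23×84.4 + 0.21×70.3 + 0.19×66.7 = 61.093%

61.1%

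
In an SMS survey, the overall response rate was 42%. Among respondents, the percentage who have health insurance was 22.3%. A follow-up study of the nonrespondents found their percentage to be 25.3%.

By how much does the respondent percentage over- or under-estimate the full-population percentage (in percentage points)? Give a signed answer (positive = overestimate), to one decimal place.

Nonresponse fraction = 1 − 0.42 = 0.58.
Bias = (nonresponse fraction) × (respondent percentage − nonrespondent percentage)
     = 0.58 × (22.3 − 25.3) = 0.58 × -3 = -1.74.

-1.7 percentage points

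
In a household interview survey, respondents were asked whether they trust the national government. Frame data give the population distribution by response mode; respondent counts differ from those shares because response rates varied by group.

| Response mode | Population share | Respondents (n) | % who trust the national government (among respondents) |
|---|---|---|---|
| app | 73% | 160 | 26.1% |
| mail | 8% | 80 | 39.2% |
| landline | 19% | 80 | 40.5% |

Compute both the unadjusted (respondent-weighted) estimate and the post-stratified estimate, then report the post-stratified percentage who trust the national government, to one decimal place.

Naive respondent-only estimate (weights = respondent counts):
  (160/320)×26.1 + (80/320)×39.2 + (80/320)×40.5 = 32.975%
Post-stratified estimate weights by population shares:
  0.73×26.1 + 0.08×39.2 + 0.19×40.5 = 29.884%

29.9%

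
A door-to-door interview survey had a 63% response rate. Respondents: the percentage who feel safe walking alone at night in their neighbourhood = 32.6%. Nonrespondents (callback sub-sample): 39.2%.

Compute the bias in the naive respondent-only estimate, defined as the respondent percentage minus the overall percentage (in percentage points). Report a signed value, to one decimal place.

-2.4 percentage points

Nonresponse fraction = 1 − 0.63 = 0.37.
Bias = (nonresponse fraction) × (respondent percentage − nonrespondent percentage)
     = 0.37 × (32.6 − 39.2) = 0.37 × -6.6 = -2.442.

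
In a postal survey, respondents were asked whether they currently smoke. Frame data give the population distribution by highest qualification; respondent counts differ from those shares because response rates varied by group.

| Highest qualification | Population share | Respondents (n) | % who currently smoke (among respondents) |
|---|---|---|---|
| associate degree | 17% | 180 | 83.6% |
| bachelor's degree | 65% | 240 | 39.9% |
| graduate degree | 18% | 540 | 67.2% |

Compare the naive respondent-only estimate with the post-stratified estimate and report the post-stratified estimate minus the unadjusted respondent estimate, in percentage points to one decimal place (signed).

-11.2 percentage points

Unadjusted (pooled respondent) estimate weights by respondent counts:
  (180/960)×83.6 + (240/960)×39.9 + (540/960)×67.2 = 63.45%
Post-stratifying to population shares instead:
  0.17×83.6 + 0.65×39.9 + 0.18×67.2 = 52.243%
Difference = 52.243 − 63.45 = -11.207 pp.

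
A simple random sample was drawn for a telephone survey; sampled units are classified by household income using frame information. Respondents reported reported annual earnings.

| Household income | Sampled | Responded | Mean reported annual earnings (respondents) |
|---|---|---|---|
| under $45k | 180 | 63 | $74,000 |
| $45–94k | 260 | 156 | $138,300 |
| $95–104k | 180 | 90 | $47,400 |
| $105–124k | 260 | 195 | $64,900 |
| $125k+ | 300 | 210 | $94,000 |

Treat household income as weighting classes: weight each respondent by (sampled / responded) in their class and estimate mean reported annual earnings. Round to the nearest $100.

Class response rates: under $45k 63/180 = 35%, $45–94k 156/260 = 60%, $95–104k 90/180 = 50%, $105–124k 195/260 = 75%, $125k+ 210/300 = 70%.
Each respondent's weight = sampled/responded in their class; summing within a class gives n_sampled, so:
  under $45k: 180 × 74,000 = 13,320,000
  $45–94k: 260 × 138,300 = 35,958,000
  $95–104k: 180 × 47,400 = 8,532,000
  $105–124k: 260 × 64,900 = 16,874,000
  $125k+: 300 × 94,000 = 28,200,000
Adjusted estimate = 102,884,000 / 1,180 = 87189.8 → $87,200.

$87,200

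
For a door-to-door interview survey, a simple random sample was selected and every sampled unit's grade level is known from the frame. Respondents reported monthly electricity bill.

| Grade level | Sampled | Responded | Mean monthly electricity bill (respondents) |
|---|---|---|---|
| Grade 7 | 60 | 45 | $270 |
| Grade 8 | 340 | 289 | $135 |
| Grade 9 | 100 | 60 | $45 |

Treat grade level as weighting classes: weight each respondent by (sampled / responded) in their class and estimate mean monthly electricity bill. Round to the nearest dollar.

$133

Response rates by class: Grade 7 45/60 = 75%, Grade 8 289/340 = 85%, Grade 9 60/100 = 60%.
Each respondent's weight = sampled/responded in their class; summing within a class gives n_sampled, so:
  Grade 7: 60 × 270 = 16,200
  Grade 8: 340 × 135 = 45,900
  Grade 9: 100 × 45 = 4500
Adjusted estimate = 66,600 / 500 = 133.2 → $133.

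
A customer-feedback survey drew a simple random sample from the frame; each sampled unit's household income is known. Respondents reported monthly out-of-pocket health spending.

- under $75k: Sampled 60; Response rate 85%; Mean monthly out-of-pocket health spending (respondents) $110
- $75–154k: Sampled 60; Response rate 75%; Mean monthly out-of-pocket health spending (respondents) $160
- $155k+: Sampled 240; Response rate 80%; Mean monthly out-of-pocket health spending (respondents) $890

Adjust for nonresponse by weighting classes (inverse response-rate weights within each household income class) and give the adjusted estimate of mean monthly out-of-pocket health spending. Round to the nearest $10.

$640

With weight = n_sampled/n_responded per class, the weighted class total is n_sampled:
  under $75k: 60 × 110 = 6600
  $75–154k: 60 × 160 = 9600
  $155k+: 240 × 890 = 213,600
Adjusted estimate = 229,800 / 360 = 638.333 → $640.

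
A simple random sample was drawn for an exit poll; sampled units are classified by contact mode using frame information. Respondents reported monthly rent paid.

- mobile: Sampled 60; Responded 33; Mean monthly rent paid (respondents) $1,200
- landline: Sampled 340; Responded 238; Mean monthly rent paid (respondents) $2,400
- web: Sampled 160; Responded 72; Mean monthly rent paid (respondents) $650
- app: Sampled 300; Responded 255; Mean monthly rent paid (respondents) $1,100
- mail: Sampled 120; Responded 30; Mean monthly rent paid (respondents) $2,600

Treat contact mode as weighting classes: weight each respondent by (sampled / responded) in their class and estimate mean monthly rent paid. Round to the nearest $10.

Class response rates: mobile 33/60 = 55%, landline 238/340 = 70%, web 72/160 = 45%, app 255/300 = 85%, mail 30/120 = 25%.
Each respondent's weight = sampled/responded in their class; summing within a class gives n_sampled, so:
  mobile: 60 × 1200 = 72,000
  landline: 340 × 2400 = 816,000
  web: 160 × 650 = 104,000
  app: 300 × 1100 = 330,000
  mail: 120 × 2600 = 312,000
Adjusted estimate = 1,634,000 / 980 = 1667.35 → $1,670.

$1,670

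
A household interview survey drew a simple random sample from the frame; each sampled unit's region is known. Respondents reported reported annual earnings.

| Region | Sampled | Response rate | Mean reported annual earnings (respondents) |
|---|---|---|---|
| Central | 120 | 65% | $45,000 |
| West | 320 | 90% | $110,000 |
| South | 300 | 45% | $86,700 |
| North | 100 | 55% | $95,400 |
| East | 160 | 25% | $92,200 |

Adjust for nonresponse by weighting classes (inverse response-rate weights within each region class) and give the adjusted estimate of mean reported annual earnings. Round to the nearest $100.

$90,900

Inverse-response-rate weighting restores each class to its sampled count, so class totals weight by n_sampled:
  Central: 120 × 45,000 = 5,400,000
  West: 320 × 110,000 = 35,200,000
  South: 300 × 86,700 = 26,010,000
  North: 100 × 95,400 = 9,540,000
  East: 160 × 92,200 = 14,752,000
Adjusted estimate = 90,902,000 / 1,000 = 90,902 → $90,900.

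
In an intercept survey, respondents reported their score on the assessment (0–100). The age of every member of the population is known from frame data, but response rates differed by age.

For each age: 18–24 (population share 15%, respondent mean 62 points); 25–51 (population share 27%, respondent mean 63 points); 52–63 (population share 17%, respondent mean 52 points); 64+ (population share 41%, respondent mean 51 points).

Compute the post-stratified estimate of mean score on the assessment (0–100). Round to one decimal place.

Weight each group's respondent value by its population share:
  18–24: 0.15 × 62 = 9.3
  25–51: 0.27 × 63 = 17.01
  52–63: 0.17 × 52 = 8.84
  64+: 0.41 × 51 = 20.91
Post-stratified estimate = 56.06 → 56.1.

56.1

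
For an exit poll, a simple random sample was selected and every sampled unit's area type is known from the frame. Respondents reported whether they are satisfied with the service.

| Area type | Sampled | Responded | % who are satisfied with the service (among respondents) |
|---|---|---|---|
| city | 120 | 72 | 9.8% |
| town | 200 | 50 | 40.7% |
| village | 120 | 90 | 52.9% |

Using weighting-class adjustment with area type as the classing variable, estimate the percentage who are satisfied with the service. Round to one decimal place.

Response rates by class: city 72/120 = 60%, town 50/200 = 25%, village 90/120 = 75%.
Each respondent's weight = sampled/responded in their class; summing within a class gives n_sampled, so:
  city: 120 × 9.8 = 1176
  town: 200 × 40.7 = 8140
  village: 120 × 52.9 = 6348
Adjusted estimate = 15,664 / 440 = 35.6 → 35.6%.

35.6%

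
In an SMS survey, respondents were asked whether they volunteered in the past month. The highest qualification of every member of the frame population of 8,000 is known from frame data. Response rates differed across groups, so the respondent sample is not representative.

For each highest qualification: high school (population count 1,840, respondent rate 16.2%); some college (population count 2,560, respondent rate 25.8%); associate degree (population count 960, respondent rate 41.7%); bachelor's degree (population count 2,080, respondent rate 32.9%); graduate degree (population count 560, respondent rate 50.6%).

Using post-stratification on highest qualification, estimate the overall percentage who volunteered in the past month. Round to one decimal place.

Weight each group's respondent value by its population share:
  high school: (1,840/8,000) × 16.2 = 3.726
  some college: (2,560/8,000) × 25.8 = 8.256
  associate degree: (960/8,000) × 41.7 = 5.004
  bachelor's degree: (2,080/8,000) × 32.9 = 8.554
  graduate degree: (560/8,000) × 50.6 = 3.542
Post-stratified estimate = 29.082 → 29.1%.

29.1%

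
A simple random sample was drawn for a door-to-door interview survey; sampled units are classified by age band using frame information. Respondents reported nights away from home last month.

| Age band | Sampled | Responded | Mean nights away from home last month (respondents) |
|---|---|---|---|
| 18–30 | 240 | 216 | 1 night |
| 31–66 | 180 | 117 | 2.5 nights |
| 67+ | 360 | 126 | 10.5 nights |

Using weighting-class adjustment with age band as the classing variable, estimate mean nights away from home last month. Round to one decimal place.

5.7

Response rates by class: 18–30 216/240 = 90%, 31–66 117/180 = 65%, 67+ 126/360 = 35%.
Each respondent's weight = sampled/responded in their class; summing within a class gives n_sampled, so:
  18–30: 240 × 1 = 240
  31–66: 180 × 2.5 = 450
  67+: 360 × 10.5 = 3780
Adjusted estimate = 4470 / 780 = 5.73077 → 5.7.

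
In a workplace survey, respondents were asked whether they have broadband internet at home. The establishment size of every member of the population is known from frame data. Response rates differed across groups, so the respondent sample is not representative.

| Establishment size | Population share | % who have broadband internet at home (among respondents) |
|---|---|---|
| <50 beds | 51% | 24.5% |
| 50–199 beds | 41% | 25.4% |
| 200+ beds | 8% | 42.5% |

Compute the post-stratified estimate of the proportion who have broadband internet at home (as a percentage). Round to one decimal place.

26.3%

Each cell contributes population-share × respondent value:
  <50 beds: 0.51 × 24.5 = 12.495
  50–199 beds: 0.41 × 25.4 = 10.414
  200+ beds: 0.08 × 42.5 = 3.4
Post-stratified estimate = 26.309 → 26.3%.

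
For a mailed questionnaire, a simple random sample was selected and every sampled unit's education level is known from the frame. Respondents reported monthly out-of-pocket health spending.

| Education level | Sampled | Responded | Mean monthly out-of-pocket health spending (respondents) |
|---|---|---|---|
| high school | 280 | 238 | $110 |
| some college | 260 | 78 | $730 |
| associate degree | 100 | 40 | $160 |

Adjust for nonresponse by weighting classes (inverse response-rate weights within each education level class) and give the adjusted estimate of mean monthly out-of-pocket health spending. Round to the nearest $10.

Response rates by class: high school 238/280 = 85%, some college 78/260 = 30%, associate degree 40/100 = 40%.
With weight = n_sampled/n_responded per class, the weighted class total is n_sampled:
  high school: 280 × 110 = 30,800
  some college: 260 × 730 = 189,800
  associate degree: 100 × 160 = 16,000
Adjusted estimate = 236,600 / 640 = 369.688 → $370.

$370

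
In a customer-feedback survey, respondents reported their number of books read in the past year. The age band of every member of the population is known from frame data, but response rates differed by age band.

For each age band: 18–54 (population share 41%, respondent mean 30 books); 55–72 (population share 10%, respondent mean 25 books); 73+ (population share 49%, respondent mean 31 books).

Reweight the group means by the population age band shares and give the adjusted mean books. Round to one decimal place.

Weight each group's respondent value by its population share:
  18–54: 0.41 × 30 = 12.3
  55–72: 0.1 × 25 = 2.5
  73+: 0.49 × 31 = 15.19
Post-stratified estimate = 29.99 → 30.0.

30.0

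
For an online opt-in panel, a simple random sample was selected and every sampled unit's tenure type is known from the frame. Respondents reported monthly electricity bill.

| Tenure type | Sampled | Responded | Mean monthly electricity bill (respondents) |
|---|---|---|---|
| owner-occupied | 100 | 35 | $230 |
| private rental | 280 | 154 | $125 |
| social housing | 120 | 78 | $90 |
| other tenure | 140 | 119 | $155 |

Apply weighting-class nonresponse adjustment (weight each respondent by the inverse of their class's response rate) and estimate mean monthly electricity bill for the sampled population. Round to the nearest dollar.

Response rates by class: owner-occupied 35/100 = 35%, private rental 154/280 = 55%, social housing 78/120 = 65%, other tenure 119/140 = 85%.
With weight = n_sampled/n_responded per class, the weighted class total is n_sampled:
  owner-occupied: 100 × 230 = 23,000
  private rental: 280 × 125 = 35,000
  social housing: 120 × 90 = 10,800
  other tenure: 140 × 155 = 21,700
Adjusted estimate = 90,500 / 640 = 141.406 → $141.

$141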